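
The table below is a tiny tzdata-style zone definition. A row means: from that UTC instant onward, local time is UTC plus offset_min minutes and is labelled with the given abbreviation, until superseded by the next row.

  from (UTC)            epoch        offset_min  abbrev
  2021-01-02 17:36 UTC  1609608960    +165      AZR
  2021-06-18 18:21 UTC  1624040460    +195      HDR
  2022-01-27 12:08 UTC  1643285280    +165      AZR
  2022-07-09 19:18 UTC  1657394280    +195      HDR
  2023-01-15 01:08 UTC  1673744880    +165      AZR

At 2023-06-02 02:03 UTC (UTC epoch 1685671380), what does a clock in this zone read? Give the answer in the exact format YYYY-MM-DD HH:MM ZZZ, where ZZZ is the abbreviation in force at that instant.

Query: 2023-06-02 02:03 UTC
Rule 5/5 (AZR, +02:45): 2023-01-15 01:08 UTC ≤ query < +∞
2·60 + 3 + 165 = 288 min
288 = 0·1440 + 288; 288 = 4·60 + 48 → 04:48, same day
→ 2023-06-02 04:48 AZR

2023-06-02 04:48 AZR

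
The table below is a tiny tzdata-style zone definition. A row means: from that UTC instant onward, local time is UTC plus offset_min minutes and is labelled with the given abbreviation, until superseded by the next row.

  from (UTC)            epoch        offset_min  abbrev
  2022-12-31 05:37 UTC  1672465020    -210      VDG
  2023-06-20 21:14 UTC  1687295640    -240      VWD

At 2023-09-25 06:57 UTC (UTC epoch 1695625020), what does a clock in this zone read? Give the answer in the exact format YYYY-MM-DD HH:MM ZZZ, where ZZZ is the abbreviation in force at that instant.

Query: 2023-09-25 06:57 UTC
Rule 2/2 (VWD, -04:00): 2023-06-20 21:14 UTC ≤ query < +∞
6·60 + 57 - 240 = 177 min
177 = 0·1440 + 177; 177 = 2·60 + 57 → 02:57, same day
→ 2023-09-25 02:57 VWD

2023-09-25 02:57 VWD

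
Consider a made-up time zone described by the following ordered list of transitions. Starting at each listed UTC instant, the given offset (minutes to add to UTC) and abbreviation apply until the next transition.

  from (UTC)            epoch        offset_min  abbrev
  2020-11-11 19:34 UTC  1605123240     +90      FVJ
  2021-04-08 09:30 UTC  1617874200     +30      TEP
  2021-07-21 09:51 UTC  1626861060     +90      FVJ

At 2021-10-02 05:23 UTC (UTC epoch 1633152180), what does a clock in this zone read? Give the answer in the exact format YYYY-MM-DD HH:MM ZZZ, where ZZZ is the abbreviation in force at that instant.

Query: 2021-10-02 05:23 UTC
Rule 3/3 (FVJ, +01:30): 2021-07-21 09:51 UTC ≤ query < +∞
5·60 + 23 + 90 = 413 min
413 = 0·1440 + 413; 413 = 6·60 + 53 → 06:53, same day
→ 2021-10-02 06:53 FVJ

2021-10-02 06:53 FVJ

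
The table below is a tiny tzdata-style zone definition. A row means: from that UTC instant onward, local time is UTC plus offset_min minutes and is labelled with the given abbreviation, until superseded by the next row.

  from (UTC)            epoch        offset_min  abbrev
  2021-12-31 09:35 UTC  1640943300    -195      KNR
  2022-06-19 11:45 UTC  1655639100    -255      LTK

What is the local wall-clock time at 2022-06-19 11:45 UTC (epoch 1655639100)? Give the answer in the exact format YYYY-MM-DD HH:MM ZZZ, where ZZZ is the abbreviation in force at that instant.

Query: 2022-06-19 11:45 UTC
Rule 2/2 (LTK, -04:15): 2022-06-19 11:45 UTC ≤ query < +∞
11·60 + 45 - 255 = 450 min
450 = 0·1440 + 450; 450 = 7·60 + 30 → 07:30, same day
→ 2022-06-19 07:30 LTK

2022-06-19 07:30 LTK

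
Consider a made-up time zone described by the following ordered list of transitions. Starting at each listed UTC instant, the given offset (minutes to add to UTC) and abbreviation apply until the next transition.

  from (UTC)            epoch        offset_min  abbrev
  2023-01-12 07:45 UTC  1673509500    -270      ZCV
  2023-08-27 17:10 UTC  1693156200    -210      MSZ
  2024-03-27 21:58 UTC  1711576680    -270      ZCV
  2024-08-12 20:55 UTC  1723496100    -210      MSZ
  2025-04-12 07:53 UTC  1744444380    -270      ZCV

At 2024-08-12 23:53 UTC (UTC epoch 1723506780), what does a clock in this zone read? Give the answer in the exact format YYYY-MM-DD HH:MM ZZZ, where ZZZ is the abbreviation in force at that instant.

Query: 2024-08-12 23:53 UTC
Rule 4/5 (MSZ, -03:30): 2024-08-12 20:55 UTC ≤ query < 2025-04-12 07:53 UTC
23·60 + 53 - 210 = 1223 min
1223 = 0·1440 + 1223; 1223 = 20·60 + 23 → 20:23, same day
→ 2024-08-12 20:23 MSZ

2024-08-12 20:23 MSZ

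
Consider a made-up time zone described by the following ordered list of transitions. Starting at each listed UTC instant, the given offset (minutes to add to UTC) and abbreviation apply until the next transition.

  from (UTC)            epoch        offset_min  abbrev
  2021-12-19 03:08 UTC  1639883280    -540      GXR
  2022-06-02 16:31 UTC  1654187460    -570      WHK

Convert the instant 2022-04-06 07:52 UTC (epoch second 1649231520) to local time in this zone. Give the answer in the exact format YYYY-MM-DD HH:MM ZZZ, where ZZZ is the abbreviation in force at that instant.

2022-04-05 22:52 GXR

Query: 2022-04-06 07:52 UTC
Rule 1/2 (GXR, -09:00): 2021-12-19 03:08 UTC ≤ query < 2022-06-02 16:31 UTC
7·60 + 52 - 540 = -68 min
-68 = -1·1440 + 1372; 1372 = 22·60 + 52 → 22:52, 2022-04-06 - 1 day = 2022-04-05
→ 2022-04-05 22:52 GXR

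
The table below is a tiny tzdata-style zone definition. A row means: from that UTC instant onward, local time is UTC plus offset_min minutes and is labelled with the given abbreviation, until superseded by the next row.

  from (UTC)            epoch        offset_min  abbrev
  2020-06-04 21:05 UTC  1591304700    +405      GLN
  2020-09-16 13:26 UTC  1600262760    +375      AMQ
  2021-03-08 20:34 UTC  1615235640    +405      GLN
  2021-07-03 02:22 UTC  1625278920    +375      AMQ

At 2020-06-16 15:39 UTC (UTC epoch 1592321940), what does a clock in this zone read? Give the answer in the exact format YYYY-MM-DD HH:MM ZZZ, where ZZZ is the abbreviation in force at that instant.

2020-06-16 22:24 GLN

Query: 2020-06-16 15:39 UTC
Rule 1/4 (GLN, +06:45): 2020-06-04 21:05 UTC ≤ query < 2020-09-16 13:26 UTC
15·60 + 39 + 405 = 1344 min
1344 = 0·1440 + 1344; 1344 = 22·60 + 24 → 22:24, same day
→ 2020-06-16 22:24 GLN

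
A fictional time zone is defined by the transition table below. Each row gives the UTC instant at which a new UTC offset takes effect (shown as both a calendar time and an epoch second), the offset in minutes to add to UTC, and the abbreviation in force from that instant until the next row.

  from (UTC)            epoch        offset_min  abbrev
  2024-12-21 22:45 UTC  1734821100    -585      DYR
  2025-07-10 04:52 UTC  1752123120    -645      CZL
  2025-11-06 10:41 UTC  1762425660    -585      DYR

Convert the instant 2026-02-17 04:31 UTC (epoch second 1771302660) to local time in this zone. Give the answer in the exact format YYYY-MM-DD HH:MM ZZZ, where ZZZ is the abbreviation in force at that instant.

2026-02-16 18:46 DYR

Query: 2026-02-17 04:31 UTC
Rule 3/3 (DYR, -09:45): 2025-11-06 10:41 UTC ≤ query < +∞
4·60 + 31 - 585 = -314 min
-314 = -1·1440 + 1126; 1126 = 18·60 + 46 → 18:46, 2026-02-17 - 1 day = 2026-02-16
→ 2026-02-16 18:46 DYR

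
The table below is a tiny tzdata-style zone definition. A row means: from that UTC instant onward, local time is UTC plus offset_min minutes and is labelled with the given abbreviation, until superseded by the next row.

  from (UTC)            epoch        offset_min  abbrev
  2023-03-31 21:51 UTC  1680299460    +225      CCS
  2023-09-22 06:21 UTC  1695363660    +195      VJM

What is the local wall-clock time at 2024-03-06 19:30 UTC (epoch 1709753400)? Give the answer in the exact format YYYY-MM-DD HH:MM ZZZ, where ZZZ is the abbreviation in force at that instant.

Query: 2024-03-06 19:30 UTC
Rule 2/2 (VJM, +03:15): 2023-09-22 06:21 UTC ≤ query < +∞
19·60 + 30 + 195 = 1365 min
1365 = 0·1440 + 1365; 1365 = 22·60 + 45 → 22:45, same day
→ 2024-03-06 22:45 VJM

2024-03-06 22:45 VJM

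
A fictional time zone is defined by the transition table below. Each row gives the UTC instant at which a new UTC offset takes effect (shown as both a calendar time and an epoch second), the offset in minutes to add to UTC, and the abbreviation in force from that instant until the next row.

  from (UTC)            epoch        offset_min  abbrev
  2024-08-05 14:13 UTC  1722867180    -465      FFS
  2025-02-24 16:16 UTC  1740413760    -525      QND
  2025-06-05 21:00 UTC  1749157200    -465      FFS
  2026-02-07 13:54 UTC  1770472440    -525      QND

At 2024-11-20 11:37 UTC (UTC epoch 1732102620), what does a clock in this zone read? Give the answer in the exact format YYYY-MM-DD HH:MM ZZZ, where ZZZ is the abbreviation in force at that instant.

2024-11-20 03:52 FFS

Query: 2024-11-20 11:37 UTC
Rule 1/4 (FFS, -07:45): 2024-08-05 14:13 UTC ≤ query < 2025-02-24 16:16 UTC
11·60 + 37 - 465 = 232 min
232 = 0·1440 + 232; 232 = 3·60 + 52 → 03:52, same day
→ 2024-11-20 03:52 FFS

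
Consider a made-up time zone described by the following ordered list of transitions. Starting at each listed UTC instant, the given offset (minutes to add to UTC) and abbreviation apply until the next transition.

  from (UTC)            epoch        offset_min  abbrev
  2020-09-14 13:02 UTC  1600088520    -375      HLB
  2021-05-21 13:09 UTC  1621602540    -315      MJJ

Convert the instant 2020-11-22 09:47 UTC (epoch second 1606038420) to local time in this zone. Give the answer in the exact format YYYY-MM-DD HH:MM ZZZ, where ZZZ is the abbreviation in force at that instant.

2020-11-22 03:32 HLB

Query: 2020-11-22 09:47 UTC
Rule 1/2 (HLB, -06:15): 2020-09-14 13:02 UTC ≤ query < 2021-05-21 13:09 UTC
9·60 + 47 - 375 = 212 min
212 = 0·1440 + 212; 212 = 3·60 + 32 → 03:32, same day
→ 2020-11-22 03:32 HLB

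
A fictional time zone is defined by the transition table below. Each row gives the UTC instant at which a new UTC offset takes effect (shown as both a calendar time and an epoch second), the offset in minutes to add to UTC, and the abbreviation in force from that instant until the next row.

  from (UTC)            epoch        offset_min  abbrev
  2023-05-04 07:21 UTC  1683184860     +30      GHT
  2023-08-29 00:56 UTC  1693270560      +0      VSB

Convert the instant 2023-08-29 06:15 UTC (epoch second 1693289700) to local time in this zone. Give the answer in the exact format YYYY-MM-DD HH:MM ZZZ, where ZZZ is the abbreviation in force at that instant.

2023-08-29 06:15 VSB

Query: 2023-08-29 06:15 UTC
Rule 2/2 (VSB, +00:00): 2023-08-29 00:56 UTC ≤ query < +∞
6·60 + 15 + 0 = 375 min
375 = 0·1440 + 375; 375 = 6·60 + 15 → 06:15, same day
→ 2023-08-29 06:15 VSB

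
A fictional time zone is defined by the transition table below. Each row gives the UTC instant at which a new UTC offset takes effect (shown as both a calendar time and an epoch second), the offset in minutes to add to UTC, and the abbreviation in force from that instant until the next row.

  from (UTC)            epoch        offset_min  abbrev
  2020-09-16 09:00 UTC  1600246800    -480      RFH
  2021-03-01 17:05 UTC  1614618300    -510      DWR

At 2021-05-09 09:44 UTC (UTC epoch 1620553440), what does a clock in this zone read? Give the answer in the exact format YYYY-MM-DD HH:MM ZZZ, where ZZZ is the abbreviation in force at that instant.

2021-05-09 01:14 DWR

Query: 2021-05-09 09:44 UTC
Rule 2/2 (DWR, -08:30): 2021-03-01 17:05 UTC ≤ query < +∞
9·60 + 44 - 510 = 74 min
74 = 0·1440 + 74; 74 = 1·60 + 14 → 01:14, same day
→ 2021-05-09 01:14 DWR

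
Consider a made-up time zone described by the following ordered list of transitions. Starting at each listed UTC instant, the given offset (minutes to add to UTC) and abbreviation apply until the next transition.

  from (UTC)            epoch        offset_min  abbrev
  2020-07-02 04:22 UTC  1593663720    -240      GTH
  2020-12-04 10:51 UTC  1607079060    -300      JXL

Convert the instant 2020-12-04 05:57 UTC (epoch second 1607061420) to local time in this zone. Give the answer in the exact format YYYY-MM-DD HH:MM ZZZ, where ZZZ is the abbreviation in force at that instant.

Query: 2020-12-04 05:57 UTC
Rule 1/2 (GTH, -04:00): 2020-07-02 04:22 UTC ≤ query < 2020-12-04 10:51 UTC
5·60 + 57 - 240 = 117 min
117 = 0·1440 + 117; 117 = 1·60 + 57 → 01:57, same day
→ 2020-12-04 01:57 GTH

2020-12-04 01:57 GTH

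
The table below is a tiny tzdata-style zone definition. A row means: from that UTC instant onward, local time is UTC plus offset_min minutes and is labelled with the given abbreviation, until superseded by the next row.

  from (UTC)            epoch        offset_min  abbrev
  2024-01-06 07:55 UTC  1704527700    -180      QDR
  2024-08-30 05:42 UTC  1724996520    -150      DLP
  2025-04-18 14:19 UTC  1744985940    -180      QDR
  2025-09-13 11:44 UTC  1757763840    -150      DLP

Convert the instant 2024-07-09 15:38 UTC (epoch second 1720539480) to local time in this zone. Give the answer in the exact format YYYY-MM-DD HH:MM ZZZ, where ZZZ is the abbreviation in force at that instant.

2024-07-09 12:38 QDR

Query: 2024-07-09 15:38 UTC
Rule 1/4 (QDR, -03:00): 2024-01-06 07:55 UTC ≤ query < 2024-08-30 05:42 UTC
15·60 + 38 - 180 = 758 min
758 = 0·1440 + 758; 758 = 12·60 + 38 → 12:38, same day
→ 2024-07-09 12:38 QDR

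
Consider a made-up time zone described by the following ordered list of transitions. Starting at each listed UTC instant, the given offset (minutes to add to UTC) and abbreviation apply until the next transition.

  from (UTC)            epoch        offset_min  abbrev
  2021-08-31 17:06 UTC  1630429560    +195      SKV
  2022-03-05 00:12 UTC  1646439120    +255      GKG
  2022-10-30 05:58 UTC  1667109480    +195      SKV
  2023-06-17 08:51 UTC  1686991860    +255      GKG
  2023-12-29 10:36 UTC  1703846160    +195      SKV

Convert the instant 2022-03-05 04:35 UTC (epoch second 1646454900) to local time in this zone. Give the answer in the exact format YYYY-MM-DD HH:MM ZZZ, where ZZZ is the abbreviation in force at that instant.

2022-03-05 08:50 GKG

Query: 2022-03-05 04:35 UTC
Rule 2/5 (GKG, +04:15): 2022-03-05 00:12 UTC ≤ query < 2022-10-30 05:58 UTC
4·60 + 35 + 255 = 530 min
530 = 0·1440 + 530; 530 = 8·60 + 50 → 08:50, same day
→ 2022-03-05 08:50 GKG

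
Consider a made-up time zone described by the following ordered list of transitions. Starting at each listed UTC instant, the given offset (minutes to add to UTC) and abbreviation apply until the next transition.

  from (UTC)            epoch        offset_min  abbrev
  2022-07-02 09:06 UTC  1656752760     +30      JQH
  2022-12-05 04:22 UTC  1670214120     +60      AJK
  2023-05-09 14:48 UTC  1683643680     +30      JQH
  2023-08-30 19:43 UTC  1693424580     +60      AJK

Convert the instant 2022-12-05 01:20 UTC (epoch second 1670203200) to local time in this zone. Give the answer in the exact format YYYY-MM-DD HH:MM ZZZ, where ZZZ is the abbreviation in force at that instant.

Query: 2022-12-05 01:20 UTC
Rule 1/4 (JQH, +00:30): 2022-07-02 09:06 UTC ≤ query < 2022-12-05 04:22 UTC
1·60 + 20 + 30 = 110 min
110 = 0·1440 + 110; 110 = 1·60 + 50 → 01:50, same day
→ 2022-12-05 01:50 JQH

2022-12-05 01:50 JQH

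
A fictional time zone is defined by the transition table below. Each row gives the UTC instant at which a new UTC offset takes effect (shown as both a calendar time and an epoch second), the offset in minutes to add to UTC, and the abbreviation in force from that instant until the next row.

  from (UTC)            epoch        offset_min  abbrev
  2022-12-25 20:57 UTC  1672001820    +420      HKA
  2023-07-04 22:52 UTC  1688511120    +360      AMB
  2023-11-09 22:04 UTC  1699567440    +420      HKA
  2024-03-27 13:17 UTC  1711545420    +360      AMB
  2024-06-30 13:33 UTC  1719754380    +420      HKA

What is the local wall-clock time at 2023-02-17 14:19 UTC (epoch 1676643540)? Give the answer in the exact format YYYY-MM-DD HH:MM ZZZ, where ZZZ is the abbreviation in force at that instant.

2023-02-17 21:19 HKA

Query: 2023-02-17 14:19 UTC
Rule 1/5 (HKA, +07:00): 2022-12-25 20:57 UTC ≤ query < 2023-07-04 22:52 UTC
14·60 + 19 + 420 = 1279 min
1279 = 0·1440 + 1279; 1279 = 21·60 + 19 → 21:19, same day
→ 2023-02-17 21:19 HKA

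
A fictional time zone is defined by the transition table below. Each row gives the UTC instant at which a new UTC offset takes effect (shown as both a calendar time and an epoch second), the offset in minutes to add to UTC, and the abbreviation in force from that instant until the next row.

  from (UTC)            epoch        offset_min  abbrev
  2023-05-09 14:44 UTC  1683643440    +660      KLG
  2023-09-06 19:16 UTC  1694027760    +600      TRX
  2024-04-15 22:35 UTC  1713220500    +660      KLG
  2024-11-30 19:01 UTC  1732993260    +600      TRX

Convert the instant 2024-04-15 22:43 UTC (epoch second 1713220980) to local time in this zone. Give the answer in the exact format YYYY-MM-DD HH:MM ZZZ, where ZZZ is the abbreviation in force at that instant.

2024-04-16 09:43 KLG

Query: 2024-04-15 22:43 UTC
Rule 3/4 (KLG, +11:00): 2024-04-15 22:35 UTC ≤ query < 2024-11-30 19:01 UTC
22·60 + 43 + 660 = 2023 min
2023 = 1·1440 + 583; 583 = 9·60 + 43 → 09:43, 2024-04-15 + 1 day = 2024-04-16
→ 2024-04-16 09:43 KLG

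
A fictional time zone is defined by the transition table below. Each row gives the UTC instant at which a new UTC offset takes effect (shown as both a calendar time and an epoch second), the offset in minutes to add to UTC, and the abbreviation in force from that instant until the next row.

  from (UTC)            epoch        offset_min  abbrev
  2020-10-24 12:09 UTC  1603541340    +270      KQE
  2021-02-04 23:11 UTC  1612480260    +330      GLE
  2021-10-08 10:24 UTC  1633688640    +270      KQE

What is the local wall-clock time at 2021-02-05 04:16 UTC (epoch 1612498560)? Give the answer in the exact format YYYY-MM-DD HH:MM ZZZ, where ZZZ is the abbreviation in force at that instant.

Query: 2021-02-05 04:16 UTC
Rule 2/3 (GLE, +05:30): 2021-02-04 23:11 UTC ≤ query < 2021-10-08 10:24 UTC
4·60 + 16 + 330 = 586 min
586 = 0·1440 + 586; 586 = 9·60 + 46 → 09:46, same day
→ 2021-02-05 09:46 GLE

2021-02-05 09:46 GLE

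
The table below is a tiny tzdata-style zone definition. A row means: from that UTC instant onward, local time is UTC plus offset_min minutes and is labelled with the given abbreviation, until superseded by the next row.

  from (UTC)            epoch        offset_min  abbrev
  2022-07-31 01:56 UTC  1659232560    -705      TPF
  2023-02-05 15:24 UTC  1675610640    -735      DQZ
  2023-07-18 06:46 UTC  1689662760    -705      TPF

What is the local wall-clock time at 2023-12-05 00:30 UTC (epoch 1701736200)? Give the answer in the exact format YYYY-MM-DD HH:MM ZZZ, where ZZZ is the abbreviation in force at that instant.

2023-12-04 12:45 TPF

Query: 2023-12-05 00:30 UTC
Rule 3/3 (TPF, -11:45): 2023-07-18 06:46 UTC ≤ query < +∞
0·60 + 30 - 705 = -675 min
-675 = -1·1440 + 765; 765 = 12·60 + 45 → 12:45, 2023-12-05 - 1 day = 2023-12-04
→ 2023-12-04 12:45 TPF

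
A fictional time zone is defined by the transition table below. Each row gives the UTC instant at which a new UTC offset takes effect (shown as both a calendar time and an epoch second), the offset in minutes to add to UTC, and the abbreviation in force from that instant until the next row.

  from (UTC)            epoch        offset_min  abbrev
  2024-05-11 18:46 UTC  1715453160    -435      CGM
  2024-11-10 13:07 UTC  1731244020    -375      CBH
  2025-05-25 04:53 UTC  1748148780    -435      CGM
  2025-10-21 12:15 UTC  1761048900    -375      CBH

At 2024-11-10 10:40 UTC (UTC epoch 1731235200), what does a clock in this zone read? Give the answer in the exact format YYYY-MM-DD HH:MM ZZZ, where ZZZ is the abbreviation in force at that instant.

2024-11-10 03:25 CGM

Query: 2024-11-10 10:40 UTC
Rule 1/4 (CGM, -07:15): 2024-05-11 18:46 UTC ≤ query < 2024-11-10 13:07 UTC
10·60 + 40 - 435 = 205 min
205 = 0·1440 + 205; 205 = 3·60 + 25 → 03:25, same day
→ 2024-11-10 03:25 CGM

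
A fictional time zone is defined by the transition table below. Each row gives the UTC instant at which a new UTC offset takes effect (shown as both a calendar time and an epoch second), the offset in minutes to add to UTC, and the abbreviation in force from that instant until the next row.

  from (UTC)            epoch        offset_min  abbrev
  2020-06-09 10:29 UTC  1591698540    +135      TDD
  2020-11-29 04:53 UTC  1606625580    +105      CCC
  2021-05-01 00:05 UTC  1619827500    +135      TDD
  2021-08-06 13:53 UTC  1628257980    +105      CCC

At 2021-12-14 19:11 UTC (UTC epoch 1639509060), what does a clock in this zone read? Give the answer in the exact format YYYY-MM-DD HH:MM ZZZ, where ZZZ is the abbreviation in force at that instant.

Query: 2021-12-14 19:11 UTC
Rule 4/4 (CCC, +01:45): 2021-08-06 13:53 UTC ≤ query < +∞
19·60 + 11 + 105 = 1256 min
1256 = 0·1440 + 1256; 1256 = 20·60 + 56 → 20:56, same day
→ 2021-12-14 20:56 CCC

2021-12-14 20:56 CCC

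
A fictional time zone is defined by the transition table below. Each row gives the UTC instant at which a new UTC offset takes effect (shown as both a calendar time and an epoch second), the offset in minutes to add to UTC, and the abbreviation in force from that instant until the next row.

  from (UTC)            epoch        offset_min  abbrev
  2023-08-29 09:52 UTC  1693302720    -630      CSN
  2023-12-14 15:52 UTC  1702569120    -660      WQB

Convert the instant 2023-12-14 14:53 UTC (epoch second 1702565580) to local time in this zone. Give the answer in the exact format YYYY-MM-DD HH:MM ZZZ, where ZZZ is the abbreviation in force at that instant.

Query: 2023-12-14 14:53 UTC
Rule 1/2 (CSN, -10:30): 2023-08-29 09:52 UTC ≤ query < 2023-12-14 15:52 UTC
14·60 + 53 - 630 = 263 min
263 = 0·1440 + 263; 263 = 4·60 + 23 → 04:23, same day
→ 2023-12-14 04:23 CSN

2023-12-14 04:23 CSN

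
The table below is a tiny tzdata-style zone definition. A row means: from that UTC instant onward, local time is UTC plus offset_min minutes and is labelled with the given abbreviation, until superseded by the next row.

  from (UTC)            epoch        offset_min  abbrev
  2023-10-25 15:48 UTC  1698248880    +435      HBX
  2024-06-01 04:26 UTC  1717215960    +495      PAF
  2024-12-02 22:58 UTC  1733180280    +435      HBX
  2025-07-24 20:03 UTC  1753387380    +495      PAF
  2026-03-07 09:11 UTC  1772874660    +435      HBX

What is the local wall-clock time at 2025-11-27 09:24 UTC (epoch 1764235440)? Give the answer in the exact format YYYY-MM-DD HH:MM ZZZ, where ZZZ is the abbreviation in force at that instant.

2025-11-27 17:39 PAF

Query: 2025-11-27 09:24 UTC
Rule 4/5 (PAF, +08:15): 2025-07-24 20:03 UTC ≤ query < 2026-03-07 09:11 UTC
9·60 + 24 + 495 = 1059 min
1059 = 0·1440 + 1059; 1059 = 17·60 + 39 → 17:39, same day
→ 2025-11-27 17:39 PAF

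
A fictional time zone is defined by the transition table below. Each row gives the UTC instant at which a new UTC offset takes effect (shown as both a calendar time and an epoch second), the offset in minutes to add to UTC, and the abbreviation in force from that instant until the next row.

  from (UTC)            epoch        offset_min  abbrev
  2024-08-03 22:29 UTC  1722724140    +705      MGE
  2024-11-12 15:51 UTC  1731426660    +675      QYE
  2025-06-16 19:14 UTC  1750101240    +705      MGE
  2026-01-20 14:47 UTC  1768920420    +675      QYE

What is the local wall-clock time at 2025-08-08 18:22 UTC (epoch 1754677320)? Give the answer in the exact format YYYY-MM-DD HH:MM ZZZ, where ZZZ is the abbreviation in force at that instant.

2025-08-09 06:07 MGE

Query: 2025-08-08 18:22 UTC
Rule 3/4 (MGE, +11:45): 2025-06-16 19:14 UTC ≤ query < 2026-01-20 14:47 UTC
18·60 + 22 + 705 = 1807 min
1807 = 1·1440 + 367; 367 = 6·60 + 7 → 06:07, 2025-08-08 + 1 day = 2025-08-09
→ 2025-08-09 06:07 MGE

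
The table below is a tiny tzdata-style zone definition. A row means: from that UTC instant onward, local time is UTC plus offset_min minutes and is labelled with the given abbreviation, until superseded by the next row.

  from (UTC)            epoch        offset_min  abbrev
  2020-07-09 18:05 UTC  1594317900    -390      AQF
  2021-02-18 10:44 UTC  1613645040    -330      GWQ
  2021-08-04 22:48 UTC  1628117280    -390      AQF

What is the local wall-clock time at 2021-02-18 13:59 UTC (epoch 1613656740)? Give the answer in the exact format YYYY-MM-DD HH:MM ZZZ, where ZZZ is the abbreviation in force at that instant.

2021-02-18 08:29 GWQ

Query: 2021-02-18 13:59 UTC
Rule 2/3 (GWQ, -05:30): 2021-02-18 10:44 UTC ≤ query < 2021-08-04 22:48 UTC
13·60 + 59 - 330 = 509 min
509 = 0·1440 + 509; 509 = 8·60 + 29 → 08:29, same day
→ 2021-02-18 08:29 GWQ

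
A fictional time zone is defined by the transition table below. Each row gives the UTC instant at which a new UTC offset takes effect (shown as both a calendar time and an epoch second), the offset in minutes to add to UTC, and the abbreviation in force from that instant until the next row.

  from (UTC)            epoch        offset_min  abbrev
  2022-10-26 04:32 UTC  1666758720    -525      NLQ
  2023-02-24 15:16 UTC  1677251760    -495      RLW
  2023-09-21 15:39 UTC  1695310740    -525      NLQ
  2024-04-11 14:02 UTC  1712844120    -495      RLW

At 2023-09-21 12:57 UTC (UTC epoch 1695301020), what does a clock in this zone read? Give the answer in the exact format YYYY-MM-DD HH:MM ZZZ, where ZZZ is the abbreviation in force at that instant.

2023-09-21 04:42 RLW

Query: 2023-09-21 12:57 UTC
Rule 2/4 (RLW, -08:15): 2023-02-24 15:16 UTC ≤ query < 2023-09-21 15:39 UTC
12·60 + 57 - 495 = 282 min
282 = 0·1440 + 282; 282 = 4·60 + 42 → 04:42, same day
→ 2023-09-21 04:42 RLW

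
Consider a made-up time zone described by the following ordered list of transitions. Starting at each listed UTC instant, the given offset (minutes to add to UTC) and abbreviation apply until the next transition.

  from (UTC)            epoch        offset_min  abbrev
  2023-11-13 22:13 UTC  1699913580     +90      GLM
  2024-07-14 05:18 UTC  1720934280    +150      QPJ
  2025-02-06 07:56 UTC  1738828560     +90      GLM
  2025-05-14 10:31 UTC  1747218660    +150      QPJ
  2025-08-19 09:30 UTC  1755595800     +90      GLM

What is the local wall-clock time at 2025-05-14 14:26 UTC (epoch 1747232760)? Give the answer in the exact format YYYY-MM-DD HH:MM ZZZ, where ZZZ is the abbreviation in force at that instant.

2025-05-14 16:56 QPJ

Query: 2025-05-14 14:26 UTC
Rule 4/5 (QPJ, +02:30): 2025-05-14 10:31 UTC ≤ query < 2025-08-19 09:30 UTC
14·60 + 26 + 150 = 1016 min
1016 = 0·1440 + 1016; 1016 = 16·60 + 56 → 16:56, same day
→ 2025-05-14 16:56 QPJ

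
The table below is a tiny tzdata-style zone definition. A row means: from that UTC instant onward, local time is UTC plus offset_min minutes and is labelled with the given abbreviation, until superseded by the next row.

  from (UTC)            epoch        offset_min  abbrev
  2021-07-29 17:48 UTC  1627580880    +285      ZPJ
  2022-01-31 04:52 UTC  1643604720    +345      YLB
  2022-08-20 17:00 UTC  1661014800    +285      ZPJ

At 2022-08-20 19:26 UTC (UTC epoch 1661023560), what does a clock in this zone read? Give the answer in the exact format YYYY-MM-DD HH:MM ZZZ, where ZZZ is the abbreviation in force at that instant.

Query: 2022-08-20 19:26 UTC
Rule 3/3 (ZPJ, +04:45): 2022-08-20 17:00 UTC ≤ query < +∞
19·60 + 26 + 285 = 1451 min
1451 = 1·1440 + 11; 11 = 0·60 + 11 → 00:11, 2022-08-20 + 1 day = 2022-08-21
→ 2022-08-21 00:11 ZPJ

2022-08-21 00:11 ZPJ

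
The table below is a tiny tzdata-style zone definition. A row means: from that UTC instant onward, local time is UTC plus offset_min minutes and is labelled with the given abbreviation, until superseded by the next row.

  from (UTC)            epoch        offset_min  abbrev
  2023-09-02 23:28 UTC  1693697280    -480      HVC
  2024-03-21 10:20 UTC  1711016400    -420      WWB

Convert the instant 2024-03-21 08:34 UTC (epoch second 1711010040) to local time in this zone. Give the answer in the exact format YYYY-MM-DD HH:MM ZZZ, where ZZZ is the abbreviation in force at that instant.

Query: 2024-03-21 08:34 UTC
Rule 1/2 (HVC, -08:00): 2023-09-02 23:28 UTC ≤ query < 2024-03-21 10:20 UTC
8·60 + 34 - 480 = 34 min
34 = 0·1440 + 34; 34 = 0·60 + 34 → 00:34, same day
→ 2024-03-21 00:34 HVC

2024-03-21 00:34 HVC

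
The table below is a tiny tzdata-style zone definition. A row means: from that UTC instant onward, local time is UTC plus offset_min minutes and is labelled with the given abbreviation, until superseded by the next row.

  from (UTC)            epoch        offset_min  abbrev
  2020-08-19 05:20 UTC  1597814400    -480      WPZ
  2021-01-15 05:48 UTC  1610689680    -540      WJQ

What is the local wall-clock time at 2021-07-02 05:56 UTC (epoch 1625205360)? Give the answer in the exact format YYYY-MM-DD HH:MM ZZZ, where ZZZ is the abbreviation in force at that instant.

2021-07-01 20:56 WJQ

Query: 2021-07-02 05:56 UTC
Rule 2/2 (WJQ, -09:00): 2021-01-15 05:48 UTC ≤ query < +∞
5·60 + 56 - 540 = -184 min
-184 = -1·1440 + 1256; 1256 = 20·60 + 56 → 20:56, 2021-07-02 - 1 day = 2021-07-01
→ 2021-07-01 20:56 WJQ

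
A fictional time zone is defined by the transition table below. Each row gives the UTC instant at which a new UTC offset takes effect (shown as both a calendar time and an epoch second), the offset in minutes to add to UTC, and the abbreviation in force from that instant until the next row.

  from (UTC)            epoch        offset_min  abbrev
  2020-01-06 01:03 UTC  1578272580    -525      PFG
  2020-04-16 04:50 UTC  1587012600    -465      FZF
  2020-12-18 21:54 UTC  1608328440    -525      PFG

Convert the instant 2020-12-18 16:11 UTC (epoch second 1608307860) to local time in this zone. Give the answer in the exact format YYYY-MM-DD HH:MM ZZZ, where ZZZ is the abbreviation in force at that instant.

2020-12-18 08:26 FZF

Query: 2020-12-18 16:11 UTC
Rule 2/3 (FZF, -07:45): 2020-04-16 04:50 UTC ≤ query < 2020-12-18 21:54 UTC
16·60 + 11 - 465 = 506 min
506 = 0·1440 + 506; 506 = 8·60 + 26 → 08:26, same day
→ 2020-12-18 08:26 FZF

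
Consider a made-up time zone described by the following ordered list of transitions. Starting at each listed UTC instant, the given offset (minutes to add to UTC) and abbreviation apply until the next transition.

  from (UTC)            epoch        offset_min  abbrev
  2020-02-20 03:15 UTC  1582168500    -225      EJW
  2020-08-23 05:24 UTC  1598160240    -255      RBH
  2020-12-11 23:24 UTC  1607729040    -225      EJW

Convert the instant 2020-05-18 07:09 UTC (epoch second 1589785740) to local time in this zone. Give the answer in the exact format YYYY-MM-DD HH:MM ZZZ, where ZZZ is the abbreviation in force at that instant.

2020-05-18 03:24 EJW

Query: 2020-05-18 07:09 UTC
Rule 1/3 (EJW, -03:45): 2020-02-20 03:15 UTC ≤ query < 2020-08-23 05:24 UTC
7·60 + 9 - 225 = 204 min
204 = 0·1440 + 204; 204 = 3·60 + 24 → 03:24, same day
→ 2020-05-18 03:24 EJW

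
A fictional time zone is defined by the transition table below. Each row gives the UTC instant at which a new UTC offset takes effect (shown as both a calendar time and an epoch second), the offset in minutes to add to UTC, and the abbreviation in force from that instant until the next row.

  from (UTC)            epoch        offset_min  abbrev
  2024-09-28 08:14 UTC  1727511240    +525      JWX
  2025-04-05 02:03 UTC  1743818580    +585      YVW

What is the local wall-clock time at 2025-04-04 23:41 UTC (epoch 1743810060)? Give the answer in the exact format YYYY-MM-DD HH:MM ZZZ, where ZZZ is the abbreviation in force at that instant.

Query: 2025-04-04 23:41 UTC
Rule 1/2 (JWX, +08:45): 2024-09-28 08:14 UTC ≤ query < 2025-04-05 02:03 UTC
23·60 + 41 + 525 = 1946 min
1946 = 1·1440 + 506; 506 = 8·60 + 26 → 08:26, 2025-04-04 + 1 day = 2025-04-05
→ 2025-04-05 08:26 JWX

2025-04-05 08:26 JWX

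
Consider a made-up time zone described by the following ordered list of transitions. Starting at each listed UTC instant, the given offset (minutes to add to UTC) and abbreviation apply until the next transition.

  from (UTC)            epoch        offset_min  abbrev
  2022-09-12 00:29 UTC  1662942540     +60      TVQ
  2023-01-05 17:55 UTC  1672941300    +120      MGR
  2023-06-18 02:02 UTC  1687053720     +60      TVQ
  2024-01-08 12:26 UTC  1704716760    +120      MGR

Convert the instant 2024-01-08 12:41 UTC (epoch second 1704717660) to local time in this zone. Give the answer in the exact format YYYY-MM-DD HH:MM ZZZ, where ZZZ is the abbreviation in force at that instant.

2024-01-08 14:41 MGR

Query: 2024-01-08 12:41 UTC
Rule 4/4 (MGR, +02:00): 2024-01-08 12:26 UTC ≤ query < +∞
12·60 + 41 + 120 = 881 min
881 = 0·1440 + 881; 881 = 14·60 + 41 → 14:41, same day
→ 2024-01-08 14:41 MGR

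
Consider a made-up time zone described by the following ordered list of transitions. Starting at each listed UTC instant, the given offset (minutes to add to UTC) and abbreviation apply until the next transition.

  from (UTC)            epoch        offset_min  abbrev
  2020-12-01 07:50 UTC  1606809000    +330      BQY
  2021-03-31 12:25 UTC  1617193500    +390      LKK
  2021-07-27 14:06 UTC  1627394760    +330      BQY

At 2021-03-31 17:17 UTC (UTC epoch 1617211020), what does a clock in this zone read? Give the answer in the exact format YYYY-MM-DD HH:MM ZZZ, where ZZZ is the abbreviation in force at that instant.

2021-03-31 23:47 LKK

Query: 2021-03-31 17:17 UTC
Rule 2/3 (LKK, +06:30): 2021-03-31 12:25 UTC ≤ query < 2021-07-27 14:06 UTC
17·60 + 17 + 390 = 1427 min
1427 = 0·1440 + 1427; 1427 = 23·60 + 47 → 23:47, same day
→ 2021-03-31 23:47 LKK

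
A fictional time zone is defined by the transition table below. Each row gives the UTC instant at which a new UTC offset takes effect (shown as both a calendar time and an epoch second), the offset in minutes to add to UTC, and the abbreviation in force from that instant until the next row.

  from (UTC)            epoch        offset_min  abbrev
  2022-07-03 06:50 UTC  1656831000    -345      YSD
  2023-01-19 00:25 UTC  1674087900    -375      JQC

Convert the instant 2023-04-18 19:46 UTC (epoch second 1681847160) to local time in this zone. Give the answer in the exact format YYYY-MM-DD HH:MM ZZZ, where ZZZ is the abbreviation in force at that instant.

2023-04-18 13:31 JQC

Query: 2023-04-18 19:46 UTC
Rule 2/2 (JQC, -06:15): 2023-01-19 00:25 UTC ≤ query < +∞
19·60 + 46 - 375 = 811 min
811 = 0·1440 + 811; 811 = 13·60 + 31 → 13:31, same day
→ 2023-04-18 13:31 JQC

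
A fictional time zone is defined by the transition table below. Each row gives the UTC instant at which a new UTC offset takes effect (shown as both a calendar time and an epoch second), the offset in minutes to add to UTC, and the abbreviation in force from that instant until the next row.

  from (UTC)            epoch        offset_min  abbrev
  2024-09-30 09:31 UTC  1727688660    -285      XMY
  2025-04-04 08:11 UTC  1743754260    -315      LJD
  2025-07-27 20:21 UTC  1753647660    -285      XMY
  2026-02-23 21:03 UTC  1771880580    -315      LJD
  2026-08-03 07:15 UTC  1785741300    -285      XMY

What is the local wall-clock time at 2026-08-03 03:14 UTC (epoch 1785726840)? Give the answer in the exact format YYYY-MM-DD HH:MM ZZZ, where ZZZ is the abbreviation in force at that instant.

2026-08-02 21:59 LJD

Query: 2026-08-03 03:14 UTC
Rule 4/5 (LJD, -05:15): 2026-02-23 21:03 UTC ≤ query < 2026-08-03 07:15 UTC
3·60 + 14 - 315 = -121 min
-121 = -1·1440 + 1319; 1319 = 21·60 + 59 → 21:59, 2026-08-03 - 1 day = 2026-08-02
→ 2026-08-02 21:59 LJD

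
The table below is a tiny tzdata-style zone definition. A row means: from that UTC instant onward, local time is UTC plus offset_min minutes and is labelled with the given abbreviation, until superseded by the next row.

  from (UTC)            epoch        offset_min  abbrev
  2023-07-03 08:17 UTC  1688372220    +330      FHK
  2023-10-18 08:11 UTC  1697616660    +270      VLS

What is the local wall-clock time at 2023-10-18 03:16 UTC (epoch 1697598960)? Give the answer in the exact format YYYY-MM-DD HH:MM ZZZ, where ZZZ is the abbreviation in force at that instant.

Query: 2023-10-18 03:16 UTC
Rule 1/2 (FHK, +05:30): 2023-07-03 08:17 UTC ≤ query < 2023-10-18 08:11 UTC
3·60 + 16 + 330 = 526 min
526 = 0·1440 + 526; 526 = 8·60 + 46 → 08:46, same day
→ 2023-10-18 08:46 FHK

2023-10-18 08:46 FHK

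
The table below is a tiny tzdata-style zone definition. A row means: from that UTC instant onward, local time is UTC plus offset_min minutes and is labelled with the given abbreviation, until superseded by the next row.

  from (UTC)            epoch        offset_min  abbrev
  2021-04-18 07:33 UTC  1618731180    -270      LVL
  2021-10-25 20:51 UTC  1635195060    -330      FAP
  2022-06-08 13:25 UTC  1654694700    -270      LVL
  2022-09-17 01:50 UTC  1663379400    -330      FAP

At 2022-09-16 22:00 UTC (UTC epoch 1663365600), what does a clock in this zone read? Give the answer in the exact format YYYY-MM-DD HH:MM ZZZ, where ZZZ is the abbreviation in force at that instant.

Query: 2022-09-16 22:00 UTC
Rule 3/4 (LVL, -04:30): 2022-06-08 13:25 UTC ≤ query < 2022-09-17 01:50 UTC
22·60 + 0 - 270 = 1050 min
1050 = 0·1440 + 1050; 1050 = 17·60 + 30 → 17:30, same day
→ 2022-09-16 17:30 LVL

2022-09-16 17:30 LVL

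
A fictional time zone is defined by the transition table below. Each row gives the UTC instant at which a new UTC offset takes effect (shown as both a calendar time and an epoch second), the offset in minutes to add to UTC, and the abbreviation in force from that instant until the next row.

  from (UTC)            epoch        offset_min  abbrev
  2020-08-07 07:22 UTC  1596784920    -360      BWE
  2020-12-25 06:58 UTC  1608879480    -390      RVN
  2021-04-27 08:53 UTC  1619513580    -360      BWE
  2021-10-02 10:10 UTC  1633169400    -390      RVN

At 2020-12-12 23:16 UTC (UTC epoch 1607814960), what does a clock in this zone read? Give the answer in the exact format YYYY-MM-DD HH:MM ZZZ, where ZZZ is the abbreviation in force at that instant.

Query: 2020-12-12 23:16 UTC
Rule 1/4 (BWE, -06:00): 2020-08-07 07:22 UTC ≤ query < 2020-12-25 06:58 UTC
23·60 + 16 - 360 = 1036 min
1036 = 0·1440 + 1036; 1036 = 17·60 + 16 → 17:16, same day
→ 2020-12-12 17:16 BWE

2020-12-12 17:16 BWE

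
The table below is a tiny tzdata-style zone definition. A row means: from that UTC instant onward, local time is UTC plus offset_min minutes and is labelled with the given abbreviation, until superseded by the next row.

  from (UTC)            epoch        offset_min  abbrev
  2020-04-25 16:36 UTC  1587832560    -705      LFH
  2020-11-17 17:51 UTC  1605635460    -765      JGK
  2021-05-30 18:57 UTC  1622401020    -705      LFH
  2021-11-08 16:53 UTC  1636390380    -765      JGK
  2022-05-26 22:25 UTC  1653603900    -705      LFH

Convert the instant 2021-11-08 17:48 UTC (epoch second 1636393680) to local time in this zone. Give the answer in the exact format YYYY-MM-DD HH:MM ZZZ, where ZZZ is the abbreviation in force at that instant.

2021-11-08 05:03 JGK

Query: 2021-11-08 17:48 UTC
Rule 4/5 (JGK, -12:45): 2021-11-08 16:53 UTC ≤ query < 2022-05-26 22:25 UTC
17·60 + 48 - 765 = 303 min
303 = 0·1440 + 303; 303 = 5·60 + 3 → 05:03, same day
→ 2021-11-08 05:03 JGK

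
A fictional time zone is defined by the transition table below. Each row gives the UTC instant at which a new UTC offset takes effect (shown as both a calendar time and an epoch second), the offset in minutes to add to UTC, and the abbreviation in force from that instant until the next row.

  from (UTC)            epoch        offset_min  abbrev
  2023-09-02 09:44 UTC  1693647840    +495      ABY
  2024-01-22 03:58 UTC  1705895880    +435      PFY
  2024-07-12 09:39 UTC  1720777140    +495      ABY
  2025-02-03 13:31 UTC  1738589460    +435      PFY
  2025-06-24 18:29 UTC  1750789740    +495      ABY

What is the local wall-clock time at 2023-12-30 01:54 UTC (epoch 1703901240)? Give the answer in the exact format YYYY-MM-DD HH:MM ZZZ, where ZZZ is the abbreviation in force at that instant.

Query: 2023-12-30 01:54 UTC
Rule 1/5 (ABY, +08:15): 2023-09-02 09:44 UTC ≤ query < 2024-01-22 03:58 UTC
1·60 + 54 + 495 = 609 min
609 = 0·1440 + 609; 609 = 10·60 + 9 → 10:09, same day
→ 2023-12-30 10:09 ABY

2023-12-30 10:09 ABY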